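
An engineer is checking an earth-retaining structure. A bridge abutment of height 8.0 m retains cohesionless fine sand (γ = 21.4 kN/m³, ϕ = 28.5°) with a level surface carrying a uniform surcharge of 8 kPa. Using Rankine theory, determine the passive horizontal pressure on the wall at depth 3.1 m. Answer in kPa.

K_p = (1 + sin φ)/(1 − sin φ) = 2.825.
σ_v = γz + q = 21.4 × 3.1 + 8 = 74.34 kPa.
σ_h = K_p σ_v = 2.825 × 74.34 = 210.0 kPa.

210 kPa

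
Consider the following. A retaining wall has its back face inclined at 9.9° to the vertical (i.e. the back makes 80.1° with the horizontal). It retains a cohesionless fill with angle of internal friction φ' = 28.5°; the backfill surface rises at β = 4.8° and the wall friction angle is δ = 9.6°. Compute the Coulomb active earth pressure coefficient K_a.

K_a = sin²(α+φ) / [sin²α · sin(α−δ) · (1 + √{sin(φ+δ)sin(φ−β) / (sin(α−δ)sin(α+β))})²].
With α = 80.1°, φ = 28.5°, δ = 9.6°, β = 4.8°: K_a = 0.4284.

0.428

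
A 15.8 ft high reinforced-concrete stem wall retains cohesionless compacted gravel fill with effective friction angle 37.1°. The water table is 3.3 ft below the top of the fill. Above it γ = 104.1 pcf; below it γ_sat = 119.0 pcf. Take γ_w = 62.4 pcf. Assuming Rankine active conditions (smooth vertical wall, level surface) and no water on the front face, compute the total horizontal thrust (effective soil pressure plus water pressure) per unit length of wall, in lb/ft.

K_a = tan²(45° − φ/2) = 0.2475.
γ' = 119.0 − 62.4 = 56.60 pcf. Depth below WT = 12.5 ft.
σ'_h at WT = K_a γ d_w = 85.02 psf; at base = 85.02 + K_a γ' × 12.5 = 260.1 psf.
P₁ (0–3.3 ft) = ½×85.02×3.3 = 140.3. P₂ (3.3–15.8 ft) = ½(85.02+260.1)×12.5 = 2157.
P_w = ½ γ_w h₂² = 0.5×62.4×12.5² = 4875. Total = 140.3+2157+4875 = 7172 lb/ft.

7170 lb/ft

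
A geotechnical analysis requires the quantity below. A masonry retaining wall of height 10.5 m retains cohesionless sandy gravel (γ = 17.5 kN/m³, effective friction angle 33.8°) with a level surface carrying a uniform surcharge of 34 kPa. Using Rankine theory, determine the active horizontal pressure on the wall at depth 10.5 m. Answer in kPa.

K_a = (1 − sin φ)/(1 + sin φ) = 0.2851.
σ_v = γz + q = 17.5 × 10.5 + 34 = 217.8 kPa.
σ_h = K_a σ_v = 0.2851 × 217.8 = 62.08 kPa.

62.1 kPa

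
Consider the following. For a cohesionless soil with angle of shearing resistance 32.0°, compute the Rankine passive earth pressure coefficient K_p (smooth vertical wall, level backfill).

K_p = (1 + sin φ)/(1 − sin φ) = tan²(45° + 32.0°/2) = 3.255.

3.25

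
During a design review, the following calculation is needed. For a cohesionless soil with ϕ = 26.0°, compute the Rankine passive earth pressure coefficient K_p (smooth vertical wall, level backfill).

2.56

K_p = (1 + sin φ)/(1 − sin φ) = tan²(45° + 26.0°/2) = 2.561.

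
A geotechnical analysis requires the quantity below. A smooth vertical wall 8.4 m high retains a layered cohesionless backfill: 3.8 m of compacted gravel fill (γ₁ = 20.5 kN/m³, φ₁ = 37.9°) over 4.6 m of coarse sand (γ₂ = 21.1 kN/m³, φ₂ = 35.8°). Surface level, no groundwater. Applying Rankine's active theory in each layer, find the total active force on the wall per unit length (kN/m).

K_a1 = tan²(45°−37.9°/2) = 0.2389; K_a2 = tan²(45°−35.8°/2) = 0.2619.
Layer 1: σ at base = K_a1 γ₁ h₁ = 18.61 kPa; P₁ = ½×18.61×3.8 = 35.37.
Layer 2: σ_v at top = γ₁h₁ = 77.90; σ_h top = K_a2×77.90 = 20.40; σ_h base = K_a2×(77.90+21.1×4.6) = 45.82.
P₂ = ½(20.40+45.82)×4.6 = 152.3. Total P_a = 35.37+152.3 = 187.7 kN/m.

188 kN/m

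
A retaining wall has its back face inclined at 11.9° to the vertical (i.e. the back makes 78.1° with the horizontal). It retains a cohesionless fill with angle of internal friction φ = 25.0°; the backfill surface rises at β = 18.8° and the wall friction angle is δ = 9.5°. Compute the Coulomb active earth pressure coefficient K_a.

K_a = sin²(α+φ) / [sin²α · sin(α−δ) · (1 + √{sin(φ+δ)sin(φ−β) / (sin(α−δ)sin(α+β))})²].
With α = 78.1°, φ = 25.0°, δ = 9.5°, β = 18.8°: K_a = 0.6732.

0.673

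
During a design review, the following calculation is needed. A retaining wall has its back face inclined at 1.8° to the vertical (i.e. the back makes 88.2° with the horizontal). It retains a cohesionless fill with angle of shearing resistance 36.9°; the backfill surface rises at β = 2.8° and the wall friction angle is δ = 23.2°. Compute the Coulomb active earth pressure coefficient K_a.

K_a = sin²(α+φ) / [sin²α · sin(α−δ) · (1 + √{sin(φ+δ)sin(φ−β) / (sin(α−δ)sin(α+β))})²].
With α = 88.2°, φ = 36.9°, δ = 23.2°, β = 2.8°: K_a = 0.2463.

0.246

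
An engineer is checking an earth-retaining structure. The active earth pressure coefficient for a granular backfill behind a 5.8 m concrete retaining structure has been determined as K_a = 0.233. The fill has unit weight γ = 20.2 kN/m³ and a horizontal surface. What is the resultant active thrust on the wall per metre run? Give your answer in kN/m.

P = ½ K_a γ H² = 0.5 × 0.233 × 20.2 × 5.8² = 79.17 kN/m.

79.2 kN/m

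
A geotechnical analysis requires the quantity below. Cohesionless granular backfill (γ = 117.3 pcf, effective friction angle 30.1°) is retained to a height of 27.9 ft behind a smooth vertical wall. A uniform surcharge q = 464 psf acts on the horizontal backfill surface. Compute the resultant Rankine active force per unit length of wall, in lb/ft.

19500 lb/ft

K_a = tan²(45° − φ/2) = 0.3320.
Soil triangle: ½ K_a γ H² = 0.5×0.3320×117.3×27.9² = 15160 lb/ft.
Surcharge rectangle: K_a q H = 0.3320×464×27.9 = 4298 lb/ft.
Total = 15160 + 4298 = 19450 lb/ft.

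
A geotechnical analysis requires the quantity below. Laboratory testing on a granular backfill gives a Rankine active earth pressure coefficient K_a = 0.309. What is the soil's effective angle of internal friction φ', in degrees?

31.9°

K_a = tan²(45° − φ/2) ⇒ 45° − φ/2 = arctan(√0.309) = 29.07°.
φ = 2(45° − 29.07°) = 31.86°.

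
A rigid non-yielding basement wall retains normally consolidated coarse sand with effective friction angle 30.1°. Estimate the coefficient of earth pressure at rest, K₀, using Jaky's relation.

K₀ = 1 − sin φ' = 1 − sin 30.1° = 0.4985.

0.498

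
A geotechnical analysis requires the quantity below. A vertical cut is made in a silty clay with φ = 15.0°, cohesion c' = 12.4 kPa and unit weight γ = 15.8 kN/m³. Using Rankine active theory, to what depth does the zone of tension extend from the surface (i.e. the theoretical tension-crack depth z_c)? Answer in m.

K_a = tan²(45° − 15.0°/2) = 0.5888; √K_a = 0.7673.
The active pressure is zero where K_a γ z = 2c√K_a, so z_c = 2c/(γ√K_a) = 2×12.4/(15.8×0.7673) = 2.046 m.

2.05 m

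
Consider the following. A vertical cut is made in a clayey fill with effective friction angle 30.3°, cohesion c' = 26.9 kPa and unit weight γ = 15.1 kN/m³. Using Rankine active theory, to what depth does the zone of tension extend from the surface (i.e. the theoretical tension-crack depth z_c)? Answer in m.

K_a = tan²(45° − 30.3°/2) = 0.3293; √K_a = 0.5739.
The active pressure is zero where K_a γ z = 2c√K_a, so z_c = 2c/(γ√K_a) = 2×26.9/(15.1×0.5739) = 6.209 m.

6.21 m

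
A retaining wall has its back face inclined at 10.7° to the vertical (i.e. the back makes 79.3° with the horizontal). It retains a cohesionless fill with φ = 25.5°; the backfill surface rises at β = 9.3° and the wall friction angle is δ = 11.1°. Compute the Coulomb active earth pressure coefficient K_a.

K_a = sin²(α+φ) / [sin²α · sin(α−δ) · (1 + √{sin(φ+δ)sin(φ−β) / (sin(α−δ)sin(α+β))})²].
With α = 79.3°, φ = 25.5°, δ = 11.1°, β = 9.3°: K_a = 0.5147.

0.515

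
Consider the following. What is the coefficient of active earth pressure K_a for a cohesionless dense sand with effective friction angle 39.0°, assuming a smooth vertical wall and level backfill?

0.228

K_a = tan²(45° − φ/2) = tan²(25.50°) = 0.2275.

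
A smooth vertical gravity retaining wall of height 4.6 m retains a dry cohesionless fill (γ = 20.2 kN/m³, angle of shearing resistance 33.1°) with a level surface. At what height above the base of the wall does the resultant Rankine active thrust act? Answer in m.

K_a = 0.2936.
The pressure distribution is triangular, so the resultant acts at H/3 above the base = 4.6/3 = 1.533 m.

1.53 m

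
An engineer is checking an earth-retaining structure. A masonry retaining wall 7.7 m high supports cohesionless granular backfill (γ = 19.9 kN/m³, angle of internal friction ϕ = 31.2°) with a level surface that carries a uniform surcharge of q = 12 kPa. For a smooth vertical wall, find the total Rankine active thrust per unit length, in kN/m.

217 kN/m

K_a = tan²(45° − φ/2) = 0.3175.
Soil triangle: ½ K_a γ H² = 0.5×0.3175×19.9×7.7² = 187.3 kN/m.
Surcharge rectangle: K_a q H = 0.3175×12×7.7 = 29.34 kN/m.
Total = 187.3 + 29.34 = 216.6 kN/m.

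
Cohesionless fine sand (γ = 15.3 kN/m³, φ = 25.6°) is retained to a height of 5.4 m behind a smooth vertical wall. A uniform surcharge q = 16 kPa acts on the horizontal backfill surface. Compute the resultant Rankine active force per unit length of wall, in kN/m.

K_a = tan²(45° − φ/2) = 0.3966.
Soil triangle: ½ K_a γ H² = 0.5×0.3966×15.3×5.4² = 88.46 kN/m.
Surcharge rectangle: K_a q H = 0.3966×16×5.4 = 34.26 kN/m.
Total = 88.46 + 34.26 = 122.7 kN/m.

123 kN/m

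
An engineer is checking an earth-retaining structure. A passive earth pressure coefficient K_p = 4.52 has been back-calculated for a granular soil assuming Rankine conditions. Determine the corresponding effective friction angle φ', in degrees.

39.6°

K_p = (1+sin φ)/(1−sin φ) ⇒ sin φ = (K_p − 1)/(K_p + 1) = 0.6377.
φ = arcsin(0.6377) = 39.62°.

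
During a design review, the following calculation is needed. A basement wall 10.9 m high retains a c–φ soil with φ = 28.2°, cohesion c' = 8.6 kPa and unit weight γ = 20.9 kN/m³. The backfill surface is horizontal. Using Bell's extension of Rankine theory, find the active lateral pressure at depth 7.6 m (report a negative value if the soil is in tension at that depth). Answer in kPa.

K_a = (1 − sin φ)/(1 + sin φ) = 0.3582.
σ_a = K_a γ z − 2c√K_a = 0.3582×20.9×7.6 − 2×8.6×0.5985 = 46.60 kPa.

46.6 kPa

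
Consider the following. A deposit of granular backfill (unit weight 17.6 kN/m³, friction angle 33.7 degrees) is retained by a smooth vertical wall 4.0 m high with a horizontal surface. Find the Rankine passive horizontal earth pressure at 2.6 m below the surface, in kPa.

K_p = (1 + sin φ)/(1 − sin φ) = 3.493.
σ_h = K_p γ z = 3.493 × 17.6 × 2.6 = 159.8 kPa.

160 kPa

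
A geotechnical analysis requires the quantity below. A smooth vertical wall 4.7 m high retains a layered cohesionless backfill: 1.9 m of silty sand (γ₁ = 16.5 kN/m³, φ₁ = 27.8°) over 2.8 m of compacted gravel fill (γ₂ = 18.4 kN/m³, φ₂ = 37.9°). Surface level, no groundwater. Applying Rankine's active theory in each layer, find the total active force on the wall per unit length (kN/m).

49.0 kN/m

K_a1 = tan²(45°−27.8°/2) = 0.3639; K_a2 = tan²(45°−37.9°/2) = 0.2389.
Layer 1: σ at base = K_a1 γ₁ h₁ = 11.41 kPa; P₁ = ½×11.41×1.9 = 10.84.
Layer 2: σ_v at top = γ₁h₁ = 31.35; σ_h top = K_a2×31.35 = 7.491; σ_h base = K_a2×(31.35+18.4×2.8) = 19.80.
P₂ = ½(7.491+19.80)×2.8 = 38.21. Total P_a = 10.84+38.21 = 49.05 kN/m.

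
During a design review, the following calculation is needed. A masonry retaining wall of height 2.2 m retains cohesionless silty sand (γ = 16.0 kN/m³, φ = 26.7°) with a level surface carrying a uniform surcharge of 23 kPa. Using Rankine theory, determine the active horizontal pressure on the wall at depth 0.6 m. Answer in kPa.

12.4 kPa

K_a = (1 − sin φ)/(1 + sin φ) = 0.3800.
σ_v = γz + q = 16.0 × 0.6 + 23 = 32.60 kPa.
σ_h = K_a σ_v = 0.3800 × 32.60 = 12.39 kPa.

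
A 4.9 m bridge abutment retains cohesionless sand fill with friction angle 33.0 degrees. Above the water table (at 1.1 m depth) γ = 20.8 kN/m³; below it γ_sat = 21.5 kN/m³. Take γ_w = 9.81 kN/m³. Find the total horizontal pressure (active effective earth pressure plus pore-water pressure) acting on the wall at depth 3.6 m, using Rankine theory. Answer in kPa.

K_a = (1 − sin φ)/(1 + sin φ) = 0.2948.
γ' = 21.5 − 9.81 = 11.69 kN/m³.
Effective vertical stress at 3.6 m: σ'_v = 20.8×1.1 + 11.69×2.50 = 52.11 kPa.
σ'_h = K_a σ'_v = 0.2948 × 52.11 = 15.36 kPa; u = γ_w × 2.50 = 24.53 kPa.
Total σ_h = 15.36 + 24.53 = 39.89 kPa.

39.9 kPa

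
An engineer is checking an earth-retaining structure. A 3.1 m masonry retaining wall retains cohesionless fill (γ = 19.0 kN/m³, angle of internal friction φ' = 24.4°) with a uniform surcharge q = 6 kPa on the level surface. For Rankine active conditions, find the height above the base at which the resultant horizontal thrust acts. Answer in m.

K_a = 0.4153.
Triangular part P₁ = ½K_aγH² = 37.92 at H/3 = 1.033 m; rectangular part P₂ = K_a q H = 7.725 at H/2 = 1.550 m.
ȳ = (P₁·1.033 + P₂·1.550)/(P₁+P₂) = 1.121 m.

1.12 m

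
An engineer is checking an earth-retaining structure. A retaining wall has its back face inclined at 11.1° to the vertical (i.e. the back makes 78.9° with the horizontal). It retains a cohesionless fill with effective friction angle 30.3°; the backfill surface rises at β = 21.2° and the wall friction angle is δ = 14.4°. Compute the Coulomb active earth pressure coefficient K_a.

0.560

K_a = sin²(α+φ) / [sin²α · sin(α−δ) · (1 + √{sin(φ+δ)sin(φ−β) / (sin(α−δ)sin(α+β))})²].
With α = 78.9°, φ = 30.3°, δ = 14.4°, β = 21.2°: K_a = 0.5599.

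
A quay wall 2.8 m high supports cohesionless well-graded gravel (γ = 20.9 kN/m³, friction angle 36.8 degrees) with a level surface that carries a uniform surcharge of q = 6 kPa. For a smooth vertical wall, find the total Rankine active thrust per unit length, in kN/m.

24.8 kN/m

K_a = tan²(45° − φ/2) = 0.2508.
Soil triangle: ½ K_a γ H² = 0.5×0.2508×20.9×2.8² = 20.54 kN/m.
Surcharge rectangle: K_a q H = 0.2508×6×2.8 = 4.213 kN/m.
Total = 20.54 + 4.213 = 24.76 kN/m.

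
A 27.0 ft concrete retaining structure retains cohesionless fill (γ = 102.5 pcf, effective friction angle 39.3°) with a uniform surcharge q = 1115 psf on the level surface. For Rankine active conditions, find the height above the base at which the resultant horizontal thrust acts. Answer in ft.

11.0 ft

K_a = 0.2245.
Triangular part P₁ = ½K_aγH² = 8386 at H/3 = 9.000 ft; rectangular part P₂ = K_a q H = 6757 at H/2 = 13.50 ft.
ȳ = (P₁·9.000 + P₂·13.50)/(P₁+P₂) = 11.01 ft.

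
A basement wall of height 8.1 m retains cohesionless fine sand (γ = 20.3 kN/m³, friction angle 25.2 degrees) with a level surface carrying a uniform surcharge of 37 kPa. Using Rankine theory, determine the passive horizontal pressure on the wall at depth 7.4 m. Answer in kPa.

K_p = (1 + sin φ)/(1 − sin φ) = 2.483.
σ_v = γz + q = 20.3 × 7.4 + 37 = 187.2 kPa.
σ_h = K_p σ_v = 2.483 × 187.2 = 464.9 kPa.

465 kPa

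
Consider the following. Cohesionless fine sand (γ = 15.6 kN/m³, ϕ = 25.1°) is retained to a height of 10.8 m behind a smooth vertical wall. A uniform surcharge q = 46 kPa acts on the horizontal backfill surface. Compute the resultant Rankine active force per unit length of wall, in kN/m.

569 kN/m

K_a = tan²(45° − φ/2) = 0.4043.
Soil triangle: ½ K_a γ H² = 0.5×0.4043×15.6×10.8² = 367.8 kN/m.
Surcharge rectangle: K_a q H = 0.4043×46×10.8 = 200.9 kN/m.
Total = 367.8 + 200.9 = 568.7 kN/m.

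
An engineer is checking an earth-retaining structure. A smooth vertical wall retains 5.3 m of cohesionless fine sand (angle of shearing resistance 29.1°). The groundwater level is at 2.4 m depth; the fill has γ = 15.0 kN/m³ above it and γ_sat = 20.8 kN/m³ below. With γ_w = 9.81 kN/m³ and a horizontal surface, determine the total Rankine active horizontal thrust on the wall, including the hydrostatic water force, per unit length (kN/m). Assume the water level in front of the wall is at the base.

108 kN/m

K_a = tan²(45° − φ/2) = 0.3456.
γ' = 20.8 − 9.81 = 10.99 kN/m³. Depth below WT = 2.9 m.
σ'_h at WT = K_a γ d_w = 12.44 kPa; at base = 12.44 + K_a γ' × 2.9 = 23.46 kPa.
P₁ (0–2.4 m) = ½×12.44×2.4 = 14.93. P₂ (2.4–5.3 m) = ½(12.44+23.46)×2.9 = 52.05.
P_w = ½ γ_w h₂² = 0.5×9.81×2.9² = 41.25. Total = 14.93+52.05+41.25 = 108.2 kN/m.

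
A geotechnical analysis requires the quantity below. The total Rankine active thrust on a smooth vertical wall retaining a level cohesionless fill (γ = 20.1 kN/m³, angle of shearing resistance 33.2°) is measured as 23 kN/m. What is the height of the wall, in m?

2.80 m

K_a = 0.2924. P_a = ½ K_a γ H² ⇒ H = √(2P_a/(K_a γ)).
H = √(2×23/(0.2924×20.1)) = 2.798 m.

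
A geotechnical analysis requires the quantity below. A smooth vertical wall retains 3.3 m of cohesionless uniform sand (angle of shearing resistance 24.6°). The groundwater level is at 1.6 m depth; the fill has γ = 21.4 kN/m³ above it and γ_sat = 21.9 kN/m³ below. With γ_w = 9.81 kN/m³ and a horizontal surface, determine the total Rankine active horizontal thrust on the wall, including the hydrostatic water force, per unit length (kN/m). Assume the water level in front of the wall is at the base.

K_a = tan²(45° − φ/2) = 0.4121.
γ' = 21.9 − 9.81 = 12.09 kN/m³. Depth below WT = 1.7 m.
σ'_h at WT = K_a γ d_w = 14.11 kPa; at base = 14.11 + K_a γ' × 1.7 = 22.58 kPa.
P₁ (0–1.6 m) = ½×14.11×1.6 = 11.29. P₂ (1.6–3.3 m) = ½(14.11+22.58)×1.7 = 31.19.
P_w = ½ γ_w h₂² = 0.5×9.81×1.7² = 14.18. Total = 11.29+31.19+14.18 = 56.66 kN/m.

56.7 kN/m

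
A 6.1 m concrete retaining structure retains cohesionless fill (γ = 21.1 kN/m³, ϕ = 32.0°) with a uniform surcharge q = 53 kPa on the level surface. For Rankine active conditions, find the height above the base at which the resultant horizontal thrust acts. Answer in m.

2.49 m

K_a = 0.3073.
Triangular part P₁ = ½K_aγH² = 120.6 at H/3 = 2.033 m; rectangular part P₂ = K_a q H = 99.34 at H/2 = 3.050 m.
ȳ = (P₁·2.033 + P₂·3.050)/(P₁+P₂) = 2.492 m.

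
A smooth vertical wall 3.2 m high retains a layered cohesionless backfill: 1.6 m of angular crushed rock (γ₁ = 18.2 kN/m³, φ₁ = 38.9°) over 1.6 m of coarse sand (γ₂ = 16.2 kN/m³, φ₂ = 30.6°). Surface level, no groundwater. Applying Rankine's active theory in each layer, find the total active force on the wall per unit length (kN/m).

27.2 kN/m

K_a1 = tan²(45°−38.9°/2) = 0.2285; K_a2 = tan²(45°−30.6°/2) = 0.3253.
Layer 1: σ at base = K_a1 γ₁ h₁ = 6.655 kPa; P₁ = ½×6.655×1.6 = 5.324.
Layer 2: σ_v at top = γ₁h₁ = 29.12; σ_h top = K_a2×29.12 = 9.474; σ_h base = K_a2×(29.12+16.2×1.6) = 17.91.
P₂ = ½(9.474+17.91)×1.6 = 21.90. Total P_a = 5.324+21.90 = 27.23 kN/m.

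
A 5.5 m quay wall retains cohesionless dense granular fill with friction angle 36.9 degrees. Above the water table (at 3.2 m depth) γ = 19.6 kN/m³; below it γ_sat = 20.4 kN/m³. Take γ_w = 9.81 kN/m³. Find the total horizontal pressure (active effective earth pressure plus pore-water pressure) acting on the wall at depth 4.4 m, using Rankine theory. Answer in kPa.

K_a = (1 − sin φ)/(1 + sin φ) = 0.2497.
γ' = 20.4 − 9.81 = 10.59 kN/m³.
Effective vertical stress at 4.4 m: σ'_v = 19.6×3.2 + 10.59×1.20 = 75.43 kPa.
σ'_h = K_a σ'_v = 0.2497 × 75.43 = 18.83 kPa; u = γ_w × 1.20 = 11.77 kPa.
Total σ_h = 18.83 + 11.77 = 30.60 kPa.

30.6 kPa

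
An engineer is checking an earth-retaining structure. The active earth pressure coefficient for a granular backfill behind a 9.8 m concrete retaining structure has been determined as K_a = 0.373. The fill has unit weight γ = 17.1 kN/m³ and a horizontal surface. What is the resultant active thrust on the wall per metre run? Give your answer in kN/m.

P = ½ K_a γ H² = 0.5 × 0.373 × 17.1 × 9.8² = 306.3 kN/m.

306 kN/m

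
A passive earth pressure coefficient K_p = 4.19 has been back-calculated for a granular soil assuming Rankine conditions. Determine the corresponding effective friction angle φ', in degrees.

37.9°

K_p = (1+sin φ)/(1−sin φ) ⇒ sin φ = (K_p − 1)/(K_p + 1) = 0.6146.
φ = arcsin(0.6146) = 37.93°.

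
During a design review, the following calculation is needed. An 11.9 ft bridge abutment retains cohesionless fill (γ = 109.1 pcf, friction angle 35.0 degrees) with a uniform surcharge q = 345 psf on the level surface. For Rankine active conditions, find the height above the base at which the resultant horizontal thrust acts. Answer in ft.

K_a = 0.2710.
Triangular part P₁ = ½K_aγH² = 2093 at H/3 = 3.967 ft; rectangular part P₂ = K_a q H = 1113 at H/2 = 5.950 ft.
ȳ = (P₁·3.967 + P₂·5.950)/(P₁+P₂) = 4.655 ft.

4.65 ft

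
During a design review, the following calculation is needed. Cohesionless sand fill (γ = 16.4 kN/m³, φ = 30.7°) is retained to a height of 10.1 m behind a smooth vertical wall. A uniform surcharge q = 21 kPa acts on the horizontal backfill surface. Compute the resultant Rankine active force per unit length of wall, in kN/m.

340 kN/m

K_a = tan²(45° − φ/2) = 0.3240.
Soil triangle: ½ K_a γ H² = 0.5×0.3240×16.4×10.1² = 271.0 kN/m.
Surcharge rectangle: K_a q H = 0.3240×21×10.1 = 68.73 kN/m.
Total = 271.0 + 68.73 = 339.8 kN/m.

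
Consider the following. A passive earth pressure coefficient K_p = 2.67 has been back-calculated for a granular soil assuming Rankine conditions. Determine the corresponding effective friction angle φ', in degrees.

K_p = (1+sin φ)/(1−sin φ) ⇒ sin φ = (K_p − 1)/(K_p + 1) = 0.4550.
φ = arcsin(0.4550) = 27.07°.

27.1°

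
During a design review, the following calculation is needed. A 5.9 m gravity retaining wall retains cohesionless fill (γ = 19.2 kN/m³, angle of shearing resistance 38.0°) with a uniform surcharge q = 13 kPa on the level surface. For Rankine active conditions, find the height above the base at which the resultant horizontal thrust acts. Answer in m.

2.15 m

K_a = 0.2379.
Triangular part P₁ = ½K_aγH² = 79.49 at H/3 = 1.967 m; rectangular part P₂ = K_a q H = 18.25 at H/2 = 2.950 m.
ȳ = (P₁·1.967 + P₂·2.950)/(P₁+P₂) = 2.150 m.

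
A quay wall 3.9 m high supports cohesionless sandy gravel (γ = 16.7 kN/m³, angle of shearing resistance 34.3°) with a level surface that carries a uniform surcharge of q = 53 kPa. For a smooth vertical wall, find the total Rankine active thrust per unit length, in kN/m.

K_a = tan²(45° − φ/2) = 0.2792.
Soil triangle: ½ K_a γ H² = 0.5×0.2792×16.7×3.9² = 35.45 kN/m.
Surcharge rectangle: K_a q H = 0.2792×53×3.9 = 57.70 kN/m.
Total = 35.45 + 57.70 = 93.16 kN/m.

93.2 kN/m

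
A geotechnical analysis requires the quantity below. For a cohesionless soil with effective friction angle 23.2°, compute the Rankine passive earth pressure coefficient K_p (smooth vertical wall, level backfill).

K_p = (1 + sin φ)/(1 − sin φ) = tan²(45° + 23.2°/2) = 2.300.

2.30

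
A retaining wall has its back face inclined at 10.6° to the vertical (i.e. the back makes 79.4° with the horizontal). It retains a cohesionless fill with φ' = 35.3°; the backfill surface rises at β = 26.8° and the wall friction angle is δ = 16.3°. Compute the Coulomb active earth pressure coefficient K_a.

K_a = sin²(α+φ) / [sin²α · sin(α−δ) · (1 + √{sin(φ+δ)sin(φ−β) / (sin(α−δ)sin(α+β))})²].
With α = 79.4°, φ = 35.3°, δ = 16.3°, β = 26.8°: K_a = 0.5120.

0.512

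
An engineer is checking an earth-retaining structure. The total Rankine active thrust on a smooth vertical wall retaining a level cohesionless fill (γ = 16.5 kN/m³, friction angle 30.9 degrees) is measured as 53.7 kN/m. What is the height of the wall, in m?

K_a = 0.3214. P_a = ½ K_a γ H² ⇒ H = √(2P_a/(K_a γ)).
H = √(2×53.7/(0.3214×16.5)) = 4.500 m.

4.50 m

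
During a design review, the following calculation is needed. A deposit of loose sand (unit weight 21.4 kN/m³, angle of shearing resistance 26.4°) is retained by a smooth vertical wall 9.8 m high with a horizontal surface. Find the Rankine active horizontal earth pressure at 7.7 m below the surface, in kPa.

K_a = (1 − sin φ)/(1 + sin φ) = 0.3844.
σ_h = K_a γ z = 0.3844 × 21.4 × 7.7 = 63.35 kPa.

63.3 kPa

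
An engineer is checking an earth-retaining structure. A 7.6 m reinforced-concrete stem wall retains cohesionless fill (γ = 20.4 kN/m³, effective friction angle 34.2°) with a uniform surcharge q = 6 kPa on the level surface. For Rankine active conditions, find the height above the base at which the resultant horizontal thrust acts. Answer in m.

2.62 m

K_a = 0.2803.
Triangular part P₁ = ½K_aγH² = 165.2 at H/3 = 2.533 m; rectangular part P₂ = K_a q H = 12.78 at H/2 = 3.800 m.
ȳ = (P₁·2.533 + P₂·3.800)/(P₁+P₂) = 2.624 m.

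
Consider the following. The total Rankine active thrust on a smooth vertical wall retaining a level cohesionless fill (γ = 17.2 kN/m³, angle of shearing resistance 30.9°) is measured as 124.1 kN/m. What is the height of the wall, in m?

K_a = 0.3214. P_a = ½ K_a γ H² ⇒ H = √(2P_a/(K_a γ)).
H = √(2×124.1/(0.3214×17.2)) = 6.701 m.

6.70 m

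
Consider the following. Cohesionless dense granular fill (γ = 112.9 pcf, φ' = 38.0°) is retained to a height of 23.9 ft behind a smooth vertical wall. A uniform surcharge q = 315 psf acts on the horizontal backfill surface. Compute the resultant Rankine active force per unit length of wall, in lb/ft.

K_a = tan²(45° − φ/2) = 0.2379.
Soil triangle: ½ K_a γ H² = 0.5×0.2379×112.9×23.9² = 7670 lb/ft.
Surcharge rectangle: K_a q H = 0.2379×315×23.9 = 1791 lb/ft.
Total = 7670 + 1791 = 9461 lb/ft.

9460 lb/ft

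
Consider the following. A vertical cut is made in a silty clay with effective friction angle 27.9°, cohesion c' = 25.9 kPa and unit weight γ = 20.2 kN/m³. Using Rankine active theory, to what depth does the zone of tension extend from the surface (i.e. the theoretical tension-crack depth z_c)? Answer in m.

K_a = tan²(45° − 27.9°/2) = 0.3625; √K_a = 0.6020.
The active pressure is zero where K_a γ z = 2c√K_a, so z_c = 2c/(γ√K_a) = 2×25.9/(20.2×0.6020) = 4.259 m.

4.26 m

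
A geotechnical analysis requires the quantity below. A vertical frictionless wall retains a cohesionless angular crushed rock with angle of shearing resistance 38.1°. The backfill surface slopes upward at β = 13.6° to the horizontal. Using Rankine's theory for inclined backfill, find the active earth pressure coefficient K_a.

0.253

K_a = cos β · (cos β − √(cos²β − cos²φ)) / (cos β + √(cos²β − cos²φ)).
cos β = 0.9720, cos φ = 0.7869, √(cos²β − cos²φ) = 0.5705.
K_a = 0.9720 × (0.9720 − 0.5705)/(0.9720 + 0.5705) = 0.2530.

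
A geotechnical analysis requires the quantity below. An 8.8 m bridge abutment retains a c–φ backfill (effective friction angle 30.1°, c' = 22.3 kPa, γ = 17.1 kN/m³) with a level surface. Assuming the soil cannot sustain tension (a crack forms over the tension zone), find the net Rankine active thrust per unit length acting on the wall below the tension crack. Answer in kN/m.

51.8 kN/m

K_a = 0.3320; √K_a = 0.5762.
Tension-crack depth z_c = 2c/(γ√K_a) = 2×22.3/(17.1×0.5762) = 4.527 m.
σ_a at base = K_a γ H − 2c√K_a = 0.3320×17.1×8.8 − 2×22.3×0.5762 = 24.26 kPa.
P_a = ½ × 24.26 × (H − z_c) = 0.5×24.26×4.273 = 51.84 kN/m.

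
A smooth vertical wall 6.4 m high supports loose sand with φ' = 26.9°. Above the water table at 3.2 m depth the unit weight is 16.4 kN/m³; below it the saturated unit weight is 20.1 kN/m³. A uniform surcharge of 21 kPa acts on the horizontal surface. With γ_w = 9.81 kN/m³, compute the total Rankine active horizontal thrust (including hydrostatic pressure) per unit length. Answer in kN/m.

K_a = tan²(45° − φ/2) = 0.3770.
γ' = 20.1 − 9.81 = 10.29 kN/m³. h₂ = H − d_w = 3.2 m.
σ'_h: at surface K_a·q = 7.917; at WT K_a(q+γd_w) = 27.70; at base K_a(q+γd_w+γ'h₂) = 40.12 kPa.
P₁ = ½(7.917+27.70)×3.2 = 56.99; P₂ = ½(27.70+40.12)×3.2 = 108.5; P_w = ½γ_w h₂² = 50.23.
Total = 56.99+108.5+50.23 = 215.7 kN/m.

216 kN/m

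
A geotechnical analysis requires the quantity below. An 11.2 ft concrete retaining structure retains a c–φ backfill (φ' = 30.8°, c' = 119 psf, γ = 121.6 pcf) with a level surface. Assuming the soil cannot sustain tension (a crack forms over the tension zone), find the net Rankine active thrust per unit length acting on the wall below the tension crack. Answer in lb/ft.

K_a = 0.3227; √K_a = 0.5681.
Tension-crack depth z_c = 2c/(γ√K_a) = 2×119/(121.6×0.5681) = 3.445 ft.
σ_a at base = K_a γ H − 2c√K_a = 0.3227×121.6×11.2 − 2×119×0.5681 = 304.3 psf.
P_a = ½ × 304.3 × (H − z_c) = 0.5×304.3×7.755 = 1180 lb/ft.

1180 lb/ft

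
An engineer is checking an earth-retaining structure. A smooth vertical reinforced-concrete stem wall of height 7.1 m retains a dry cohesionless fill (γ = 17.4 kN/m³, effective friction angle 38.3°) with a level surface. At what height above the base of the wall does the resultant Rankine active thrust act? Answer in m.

2.37 m

K_a = 0.2347.
The pressure distribution is triangular, so the resultant acts at H/3 above the base = 7.1/3 = 2.367 m.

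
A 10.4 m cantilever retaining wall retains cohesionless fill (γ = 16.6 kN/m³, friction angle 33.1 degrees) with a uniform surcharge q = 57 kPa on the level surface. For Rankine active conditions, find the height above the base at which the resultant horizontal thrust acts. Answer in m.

K_a = 0.2936.
Triangular part P₁ = ½K_aγH² = 263.6 at H/3 = 3.467 m; rectangular part P₂ = K_a q H = 174.0 at H/2 = 5.200 m.
ȳ = (P₁·3.467 + P₂·5.200)/(P₁+P₂) = 4.156 m.

4.16 m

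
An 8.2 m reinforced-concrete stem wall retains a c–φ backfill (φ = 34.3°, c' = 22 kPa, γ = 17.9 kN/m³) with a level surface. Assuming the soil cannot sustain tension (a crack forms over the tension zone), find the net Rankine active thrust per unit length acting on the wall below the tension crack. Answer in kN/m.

K_a = 0.2792; √K_a = 0.5284.
Tension-crack depth z_c = 2c/(γ√K_a) = 2×22/(17.9×0.5284) = 4.652 m.
σ_a at base = K_a γ H − 2c√K_a = 0.2792×17.9×8.2 − 2×22×0.5284 = 17.73 kPa.
P_a = ½ × 17.73 × (H − z_c) = 0.5×17.73×3.548 = 31.45 kN/m.

31.4 kN/m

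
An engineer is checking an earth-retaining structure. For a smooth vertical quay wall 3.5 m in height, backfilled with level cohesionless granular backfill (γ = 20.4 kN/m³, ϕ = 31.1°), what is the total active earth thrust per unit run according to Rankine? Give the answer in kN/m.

K_a = tan²(45° − φ/2) = 0.3188.
P_a = ½ K_a γ H² = 0.5 × 0.3188 × 20.4 × 3.5² = 39.83 kN/m.

39.8 kN/m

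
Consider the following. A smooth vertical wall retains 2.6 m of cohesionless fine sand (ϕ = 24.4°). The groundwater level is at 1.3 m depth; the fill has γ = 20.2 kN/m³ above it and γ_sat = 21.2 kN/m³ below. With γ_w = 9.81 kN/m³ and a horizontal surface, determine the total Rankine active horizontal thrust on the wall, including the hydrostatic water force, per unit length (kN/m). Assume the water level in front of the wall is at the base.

33.6 kN/m

K_a = tan²(45° − φ/2) = 0.4153.
γ' = 21.2 − 9.81 = 11.39 kN/m³. Depth below WT = 1.3 m.
σ'_h at WT = K_a γ d_w = 10.91 kPa; at base = 10.91 + K_a γ' × 1.3 = 17.06 kPa.
P₁ (0–1.3 m) = ½×10.91×1.3 = 7.089. P₂ (1.3–2.6 m) = ½(10.91+17.06)×1.3 = 18.18.
P_w = ½ γ_w h₂² = 0.5×9.81×1.3² = 8.289. Total = 7.089+18.18+8.289 = 33.55 kN/m.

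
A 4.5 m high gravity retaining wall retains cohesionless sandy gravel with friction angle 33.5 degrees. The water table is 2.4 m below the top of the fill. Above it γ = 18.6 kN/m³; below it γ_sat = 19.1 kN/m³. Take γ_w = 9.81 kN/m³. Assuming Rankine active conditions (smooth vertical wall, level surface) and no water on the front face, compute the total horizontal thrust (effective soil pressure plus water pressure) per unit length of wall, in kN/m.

K_a = tan²(45° − φ/2) = 0.2887.
γ' = 19.1 − 9.81 = 9.290 kN/m³. Depth below WT = 2.1 m.
σ'_h at WT = K_a γ d_w = 12.89 kPa; at base = 12.89 + K_a γ' × 2.1 = 18.52 kPa.
P₁ (0–2.4 m) = ½×12.89×2.4 = 15.47. P₂ (2.4–4.5 m) = ½(12.89+18.52)×2.1 = 32.98.
P_w = ½ γ_w h₂² = 0.5×9.81×2.1² = 21.63. Total = 15.47+32.98+21.63 = 70.08 kN/m.

70.1 kN/m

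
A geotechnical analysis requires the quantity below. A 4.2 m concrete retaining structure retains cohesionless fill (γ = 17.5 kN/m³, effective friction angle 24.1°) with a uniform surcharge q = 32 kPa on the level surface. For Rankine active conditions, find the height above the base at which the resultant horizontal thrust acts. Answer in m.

K_a = 0.4201.
Triangular part P₁ = ½K_aγH² = 64.85 at H/3 = 1.400 m; rectangular part P₂ = K_a q H = 56.46 at H/2 = 2.100 m.
ȳ = (P₁·1.400 + P₂·2.100)/(P₁+P₂) = 1.726 m.

1.73 m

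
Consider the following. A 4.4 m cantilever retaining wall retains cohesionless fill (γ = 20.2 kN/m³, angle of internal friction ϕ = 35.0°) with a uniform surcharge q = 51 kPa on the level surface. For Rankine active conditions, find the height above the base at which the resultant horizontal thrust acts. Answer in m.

1.86 m

K_a = 0.2710.
Triangular part P₁ = ½K_aγH² = 52.99 at H/3 = 1.467 m; rectangular part P₂ = K_a q H = 60.81 at H/2 = 2.200 m.
ȳ = (P₁·1.467 + P₂·2.200)/(P₁+P₂) = 1.859 m.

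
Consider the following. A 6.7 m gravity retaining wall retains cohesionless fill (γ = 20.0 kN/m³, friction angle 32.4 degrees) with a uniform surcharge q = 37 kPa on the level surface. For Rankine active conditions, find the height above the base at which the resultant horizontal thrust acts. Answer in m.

2.63 m

K_a = 0.3022.
Triangular part P₁ = ½K_aγH² = 135.7 at H/3 = 2.233 m; rectangular part P₂ = K_a q H = 74.92 at H/2 = 3.350 m.
ȳ = (P₁·2.233 + P₂·3.350)/(P₁+P₂) = 2.631 m.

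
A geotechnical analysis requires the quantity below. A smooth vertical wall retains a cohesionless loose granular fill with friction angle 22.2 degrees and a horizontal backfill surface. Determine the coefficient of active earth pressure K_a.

K_a = tan²(45° − φ/2) = tan²(33.90°) = 0.4515.

0.452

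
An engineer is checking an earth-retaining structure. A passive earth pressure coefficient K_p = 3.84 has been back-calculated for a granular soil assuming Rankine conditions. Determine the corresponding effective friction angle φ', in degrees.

35.9°

K_p = (1+sin φ)/(1−sin φ) ⇒ sin φ = (K_p − 1)/(K_p + 1) = 0.5868.
φ = arcsin(0.5868) = 35.93°.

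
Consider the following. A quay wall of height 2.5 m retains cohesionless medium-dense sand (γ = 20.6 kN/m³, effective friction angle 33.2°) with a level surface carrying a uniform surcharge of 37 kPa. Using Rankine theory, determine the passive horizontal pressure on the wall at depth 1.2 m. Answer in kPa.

K_p = (1 + sin φ)/(1 − sin φ) = 3.421.
σ_v = γz + q = 20.6 × 1.2 + 37 = 61.72 kPa.
σ_h = K_p σ_v = 3.421 × 61.72 = 211.1 kPa.

211 kPa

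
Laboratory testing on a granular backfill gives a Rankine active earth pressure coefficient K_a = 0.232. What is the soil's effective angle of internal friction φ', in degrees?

38.6°

K_a = tan²(45° − φ/2) ⇒ 45° − φ/2 = arctan(√0.232) = 25.72°.
φ = 2(45° − 25.72°) = 38.56°.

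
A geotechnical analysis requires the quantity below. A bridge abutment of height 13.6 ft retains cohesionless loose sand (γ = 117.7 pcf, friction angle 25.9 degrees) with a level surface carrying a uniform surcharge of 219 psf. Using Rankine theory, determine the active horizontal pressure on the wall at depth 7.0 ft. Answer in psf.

K_a = (1 − sin φ)/(1 + sin φ) = 0.3920.
σ_v = γz + q = 117.7 × 7.0 + 219 = 1043 psf.
σ_h = K_a σ_v = 0.3920 × 1043 = 408.8 psf.

409 psf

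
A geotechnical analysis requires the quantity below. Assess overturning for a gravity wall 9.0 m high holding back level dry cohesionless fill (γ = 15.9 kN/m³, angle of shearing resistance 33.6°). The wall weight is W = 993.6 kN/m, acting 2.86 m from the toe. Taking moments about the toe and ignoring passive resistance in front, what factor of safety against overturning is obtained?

5.12

K_a = tan²(45° − 33.6°/2) = 0.2875.
P_a = ½K_aγH² = 0.5×0.2875×15.9×9.0² = 185.1 kN/m, acting at H/3 = 3.000 m above the base.
Overturning moment M_o = P_a × H/3 = 185.1 × 3.000 = 555.4.
Resisting moment M_r = W × 2.86 = 993.6 × 2.86 = 2842.
FS_overturning = M_r/M_o = 2842/555.4 = 5.116.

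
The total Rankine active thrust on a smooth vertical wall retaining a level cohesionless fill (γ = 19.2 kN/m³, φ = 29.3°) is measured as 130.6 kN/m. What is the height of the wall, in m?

K_a = 0.3428. P_a = ½ K_a γ H² ⇒ H = √(2P_a/(K_a γ)).
H = √(2×130.6/(0.3428×19.2)) = 6.299 m.

6.30 m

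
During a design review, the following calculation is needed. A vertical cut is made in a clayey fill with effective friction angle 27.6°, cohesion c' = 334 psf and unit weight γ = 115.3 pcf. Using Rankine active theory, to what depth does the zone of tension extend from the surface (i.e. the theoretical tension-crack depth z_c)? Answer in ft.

K_a = tan²(45° − 27.6°/2) = 0.3668; √K_a = 0.6056.
The active pressure is zero where K_a γ z = 2c√K_a, so z_c = 2c/(γ√K_a) = 2×334/(115.3×0.6056) = 9.566 ft.

9.57 ft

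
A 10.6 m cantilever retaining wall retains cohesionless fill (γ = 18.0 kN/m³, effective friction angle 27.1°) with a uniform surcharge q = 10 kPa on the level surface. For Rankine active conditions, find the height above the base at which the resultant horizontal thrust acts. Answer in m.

3.70 m

K_a = 0.3741.
Triangular part P₁ = ½K_aγH² = 378.3 at H/3 = 3.533 m; rectangular part P₂ = K_a q H = 39.65 at H/2 = 5.300 m.
ȳ = (P₁·3.533 + P₂·5.300)/(P₁+P₂) = 3.701 m.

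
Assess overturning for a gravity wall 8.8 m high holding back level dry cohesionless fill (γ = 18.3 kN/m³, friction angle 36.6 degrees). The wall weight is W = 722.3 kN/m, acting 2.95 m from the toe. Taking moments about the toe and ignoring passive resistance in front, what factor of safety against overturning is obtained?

4.05

K_a = tan²(45° − 36.6°/2) = 0.2530.
P_a = ½K_aγH² = 0.5×0.2530×18.3×8.8² = 179.2 kN/m, acting at H/3 = 2.933 m above the base.
Overturning moment M_o = P_a × H/3 = 179.2 × 2.933 = 525.8.
Resisting moment M_r = W × 2.95 = 722.3 × 2.95 = 2131.
FS_overturning = M_r/M_o = 2131/525.8 = 4.053.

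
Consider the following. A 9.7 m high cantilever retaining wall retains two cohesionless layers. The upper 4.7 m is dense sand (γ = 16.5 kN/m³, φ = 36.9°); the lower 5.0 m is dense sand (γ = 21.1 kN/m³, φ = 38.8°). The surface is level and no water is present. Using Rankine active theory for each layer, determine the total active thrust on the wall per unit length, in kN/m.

K_a1 = tan²(45°−36.9°/2) = 0.2497; K_a2 = tan²(45°−38.8°/2) = 0.2296.
Layer 1: σ at base = K_a1 γ₁ h₁ = 19.36 kPa; P₁ = ½×19.36×4.7 = 45.50.
Layer 2: σ_v at top = γ₁h₁ = 77.55; σ_h top = K_a2×77.55 = 17.80; σ_h base = K_a2×(77.55+21.1×5.0) = 42.02.
P₂ = ½(17.80+42.02)×5.0 = 149.6. Total P_a = 45.50+149.6 = 195.1 kN/m.

195 kN/m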